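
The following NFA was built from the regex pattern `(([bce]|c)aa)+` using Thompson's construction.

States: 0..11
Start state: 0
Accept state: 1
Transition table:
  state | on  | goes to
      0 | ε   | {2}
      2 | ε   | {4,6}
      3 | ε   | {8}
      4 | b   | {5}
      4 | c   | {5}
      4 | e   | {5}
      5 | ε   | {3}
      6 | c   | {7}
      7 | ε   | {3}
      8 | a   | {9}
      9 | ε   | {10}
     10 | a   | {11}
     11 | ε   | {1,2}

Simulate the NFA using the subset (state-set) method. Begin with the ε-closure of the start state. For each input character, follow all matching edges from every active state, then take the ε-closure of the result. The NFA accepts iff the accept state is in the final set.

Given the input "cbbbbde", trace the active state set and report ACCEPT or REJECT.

Answer: REJECT

Trace:
start: ε-closure({0}) = {0,2,4,6}
'c' @ 1: {3,5,7,8}
'b' @ 2: {}  — dead — no transitions
rest 'bbbde' ignored (set empty)
end set {} — state 1 not in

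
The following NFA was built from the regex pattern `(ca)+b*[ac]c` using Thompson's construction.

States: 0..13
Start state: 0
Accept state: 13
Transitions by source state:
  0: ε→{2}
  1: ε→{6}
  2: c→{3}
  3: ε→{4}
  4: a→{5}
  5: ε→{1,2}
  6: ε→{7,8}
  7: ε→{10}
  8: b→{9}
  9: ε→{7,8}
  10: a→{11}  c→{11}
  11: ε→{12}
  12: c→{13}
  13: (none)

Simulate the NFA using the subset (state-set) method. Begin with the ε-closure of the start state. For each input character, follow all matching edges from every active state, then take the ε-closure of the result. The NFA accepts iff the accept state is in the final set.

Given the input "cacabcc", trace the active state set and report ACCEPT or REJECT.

start: ε-closure({0}) = {0,2}
'c' @ 1: {3,4}
'a' @ 2: {1,2,5,6,7,8,10}
'c' @ 3: {3,4,11,12}
'a' @ 4: {1,2,5,6,7,8,10}
'b' @ 5: {7,8,9,10}
'c' @ 6: {11,12}
'c' @ 7: {13}  [accepting]
after full input: {13}  (accept=13 in)

Answer: ACCEPT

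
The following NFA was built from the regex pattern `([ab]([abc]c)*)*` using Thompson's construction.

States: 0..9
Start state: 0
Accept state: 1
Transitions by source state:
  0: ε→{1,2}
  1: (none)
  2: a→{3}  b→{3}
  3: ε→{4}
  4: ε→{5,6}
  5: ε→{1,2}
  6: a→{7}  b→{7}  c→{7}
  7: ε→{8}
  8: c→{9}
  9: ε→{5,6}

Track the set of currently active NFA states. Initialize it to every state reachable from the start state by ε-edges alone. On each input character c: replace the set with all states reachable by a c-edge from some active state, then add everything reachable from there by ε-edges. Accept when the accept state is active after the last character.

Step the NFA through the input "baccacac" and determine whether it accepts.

Answer: ACCEPT

Trace:
initial (ε-close {0}): {0,1,2}
'b' @ 1: {1,2,3,4,5,6}  ✓accept
'a' @ 2: {1,2,3,4,5,6,7,8}  ✓accept
'c' @ 3: {1,2,5,6,7,8,9}  ✓accept
'c' @ 4: {1,2,5,6,7,8,9}  ✓accept
'a' @ 5: {1,2,3,4,5,6,7,8}  ✓accept
'c' @ 6: {1,2,5,6,7,8,9}  ✓accept
'a' @ 7: {1,2,3,4,5,6,7,8}  ✓accept
'c' @ 8: {1,2,5,6,7,8,9}  ✓accept
final: {1,2,5,6,7,8,9}; accept 1 in set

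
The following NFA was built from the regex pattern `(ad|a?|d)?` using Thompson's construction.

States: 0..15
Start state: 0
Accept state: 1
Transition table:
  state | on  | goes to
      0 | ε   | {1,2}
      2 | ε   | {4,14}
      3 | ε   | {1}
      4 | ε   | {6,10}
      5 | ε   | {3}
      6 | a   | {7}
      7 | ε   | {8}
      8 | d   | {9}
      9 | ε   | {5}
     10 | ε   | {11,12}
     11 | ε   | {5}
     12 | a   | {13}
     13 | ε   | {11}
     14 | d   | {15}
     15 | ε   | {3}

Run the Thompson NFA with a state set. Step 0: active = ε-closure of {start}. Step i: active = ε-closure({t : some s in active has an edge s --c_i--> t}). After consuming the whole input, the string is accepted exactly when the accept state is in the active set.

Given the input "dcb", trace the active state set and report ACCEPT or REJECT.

Answer: REJECT

Trace:
S₀ = ε-closure({0}) = {0,1,2,3,4,5,6,10,11,12,14}
'd' @ 1: {1,3,15}  [accepting]
'c' @ 2: {}  — state set empty
rest 'b' ignored (set empty)
after full input: {}  (accept=1 not in)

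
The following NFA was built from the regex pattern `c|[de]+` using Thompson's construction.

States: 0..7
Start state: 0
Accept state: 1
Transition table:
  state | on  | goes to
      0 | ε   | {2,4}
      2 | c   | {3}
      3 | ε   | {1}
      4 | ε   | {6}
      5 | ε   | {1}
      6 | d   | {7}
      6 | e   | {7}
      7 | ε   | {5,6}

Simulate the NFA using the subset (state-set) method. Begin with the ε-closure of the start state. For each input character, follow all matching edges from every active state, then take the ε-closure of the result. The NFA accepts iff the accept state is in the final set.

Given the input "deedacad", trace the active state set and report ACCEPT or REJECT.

initial (ε-close {0}): {0,2,4,6}
'd' @ 1: {1,5,6,7}  [accepting]
'e' @ 2: {1,5,6,7}  [accepting]
'e' @ 3: {1,5,6,7}  [accepting]
'd' @ 4: {1,5,6,7}  [accepting]
'a' @ 5: {}  — no active states
rest 'cad' ignored (set empty)
after full input: {}  (accept=1 not in)

Answer: REJECT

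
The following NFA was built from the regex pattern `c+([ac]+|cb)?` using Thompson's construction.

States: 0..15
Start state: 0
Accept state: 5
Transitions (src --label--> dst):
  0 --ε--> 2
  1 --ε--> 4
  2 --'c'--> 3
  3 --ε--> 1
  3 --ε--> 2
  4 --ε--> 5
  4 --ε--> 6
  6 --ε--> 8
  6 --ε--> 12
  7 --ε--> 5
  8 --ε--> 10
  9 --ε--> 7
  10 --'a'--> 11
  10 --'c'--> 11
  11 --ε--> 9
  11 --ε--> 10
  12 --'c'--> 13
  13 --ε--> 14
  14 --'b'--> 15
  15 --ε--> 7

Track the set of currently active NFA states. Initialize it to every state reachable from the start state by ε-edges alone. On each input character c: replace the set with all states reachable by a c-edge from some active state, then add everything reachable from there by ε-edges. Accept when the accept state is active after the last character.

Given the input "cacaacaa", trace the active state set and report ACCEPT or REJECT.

initial (ε-close {0}): {0,2}
'c' @ 1: {1,2,3,4,5,6,8,10,12}  (accept∈set)
'a' @ 2: {5,7,9,10,11}  (accept∈set)
'c' @ 3: {5,7,9,10,11}  (accept∈set)
'a' @ 4: {5,7,9,10,11}  (accept∈set)
'a' @ 5: {5,7,9,10,11}  (accept∈set)
'c' @ 6: {5,7,9,10,11}  (accept∈set)
'a' @ 7: {5,7,9,10,11}  (accept∈set)
'a' @ 8: {5,7,9,10,11}  (accept∈set)
final: {5,7,9,10,11}; accept 5 in set

Answer: ACCEPT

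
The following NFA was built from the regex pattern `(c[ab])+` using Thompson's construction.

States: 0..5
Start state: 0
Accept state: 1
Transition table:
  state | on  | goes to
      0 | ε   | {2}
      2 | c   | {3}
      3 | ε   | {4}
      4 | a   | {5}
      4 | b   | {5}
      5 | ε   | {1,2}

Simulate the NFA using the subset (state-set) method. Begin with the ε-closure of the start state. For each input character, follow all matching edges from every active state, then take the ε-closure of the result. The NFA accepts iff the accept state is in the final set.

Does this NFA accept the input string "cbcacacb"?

start: ε-closure({0}) = {0,2}
'c' @ 1: {3,4}
'b' @ 2: {1,2,5}  [accepting]
'c' @ 3: {3,4}
'a' @ 4: {1,2,5}  [accepting]
'c' @ 5: {3,4}
'a' @ 6: {1,2,5}  [accepting]
'c' @ 7: {3,4}
'b' @ 8: {1,2,5}  [accepting]
after full input: {1,2,5}  (accept=1 in)

Answer: ACCEPT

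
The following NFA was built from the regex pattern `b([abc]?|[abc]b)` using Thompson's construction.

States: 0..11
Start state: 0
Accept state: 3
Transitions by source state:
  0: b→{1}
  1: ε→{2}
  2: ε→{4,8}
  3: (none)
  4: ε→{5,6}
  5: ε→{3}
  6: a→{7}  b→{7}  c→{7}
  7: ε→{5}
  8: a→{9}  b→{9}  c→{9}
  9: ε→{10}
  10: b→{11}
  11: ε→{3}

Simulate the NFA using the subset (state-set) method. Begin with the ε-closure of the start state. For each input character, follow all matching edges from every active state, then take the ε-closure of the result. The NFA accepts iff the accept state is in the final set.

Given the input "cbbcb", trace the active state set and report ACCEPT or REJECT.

initial (ε-close {0}): {0}
'c' @ 1: {}  — state set empty
rest 'bbcb' ignored (set empty)
end set {} — state 3 not in

Answer: REJECT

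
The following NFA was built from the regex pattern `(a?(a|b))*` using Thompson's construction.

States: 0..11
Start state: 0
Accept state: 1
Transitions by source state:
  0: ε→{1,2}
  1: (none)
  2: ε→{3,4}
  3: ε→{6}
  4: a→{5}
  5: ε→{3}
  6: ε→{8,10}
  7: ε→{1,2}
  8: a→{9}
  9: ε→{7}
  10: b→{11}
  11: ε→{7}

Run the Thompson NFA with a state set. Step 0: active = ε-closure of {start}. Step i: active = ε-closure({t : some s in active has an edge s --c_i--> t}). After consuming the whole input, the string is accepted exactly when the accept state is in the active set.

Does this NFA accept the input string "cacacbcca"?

start: ε-closure({0}) = {0,1,2,3,4,6,8,10}
'c' @ 1: {}  — no active states
rest 'acacbcca' ignored (set empty)
final: {}; accept 1 not in set

Answer: REJECT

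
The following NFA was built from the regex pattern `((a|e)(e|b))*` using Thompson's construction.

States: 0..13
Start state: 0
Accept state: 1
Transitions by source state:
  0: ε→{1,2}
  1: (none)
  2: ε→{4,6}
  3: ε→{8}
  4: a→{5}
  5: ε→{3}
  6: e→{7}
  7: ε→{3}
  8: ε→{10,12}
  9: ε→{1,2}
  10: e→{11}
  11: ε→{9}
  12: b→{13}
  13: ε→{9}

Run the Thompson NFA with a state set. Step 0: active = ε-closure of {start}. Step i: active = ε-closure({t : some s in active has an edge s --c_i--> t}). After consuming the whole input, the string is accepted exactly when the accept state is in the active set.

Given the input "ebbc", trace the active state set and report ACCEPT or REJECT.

Answer: REJECT

Steps:
initial (ε-close {0}): {0,1,2,4,6}
'e' @ 1: {3,7,8,10,12}
'b' @ 2: {1,2,4,6,9,13}  ✓accept
'b' @ 3: {}  — no active states
rest 'c' ignored (set empty)
final: {}; accept 1 not in set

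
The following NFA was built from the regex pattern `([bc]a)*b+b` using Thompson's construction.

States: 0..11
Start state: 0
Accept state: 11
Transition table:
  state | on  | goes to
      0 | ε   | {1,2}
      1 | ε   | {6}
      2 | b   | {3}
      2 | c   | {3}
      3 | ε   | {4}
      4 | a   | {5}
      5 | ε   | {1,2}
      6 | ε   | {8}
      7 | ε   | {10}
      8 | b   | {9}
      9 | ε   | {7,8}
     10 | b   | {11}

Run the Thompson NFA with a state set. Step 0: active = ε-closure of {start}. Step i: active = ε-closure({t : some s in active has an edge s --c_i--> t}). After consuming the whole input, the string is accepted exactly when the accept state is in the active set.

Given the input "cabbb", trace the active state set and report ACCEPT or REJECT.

Answer: ACCEPT

Derivation:
S₀ = ε-closure({0}) = {0,1,2,6,8}
'c' @ 1: {3,4}
'a' @ 2: {1,2,5,6,8}
'b' @ 3: {3,4,7,8,9,10}
'b' @ 4: {7,8,9,10,11}  [accepting]
'b' @ 5: {7,8,9,10,11}  [accepting]
after full input: {7,8,9,10,11}  (accept=11 in)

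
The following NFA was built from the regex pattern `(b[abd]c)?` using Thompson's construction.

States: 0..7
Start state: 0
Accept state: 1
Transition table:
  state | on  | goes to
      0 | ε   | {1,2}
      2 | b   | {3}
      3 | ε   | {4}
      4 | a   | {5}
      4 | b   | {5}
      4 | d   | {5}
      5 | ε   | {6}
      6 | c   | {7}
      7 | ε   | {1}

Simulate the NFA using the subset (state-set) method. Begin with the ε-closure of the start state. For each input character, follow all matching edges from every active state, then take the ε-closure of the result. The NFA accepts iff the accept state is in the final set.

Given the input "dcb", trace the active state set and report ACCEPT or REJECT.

S₀ = ε-closure({0}) = {0,1,2}
'd' @ 1: {}  — no active states
rest 'cb' ignored (set empty)
final: {}; accept 1 not in set

Answer: REJECT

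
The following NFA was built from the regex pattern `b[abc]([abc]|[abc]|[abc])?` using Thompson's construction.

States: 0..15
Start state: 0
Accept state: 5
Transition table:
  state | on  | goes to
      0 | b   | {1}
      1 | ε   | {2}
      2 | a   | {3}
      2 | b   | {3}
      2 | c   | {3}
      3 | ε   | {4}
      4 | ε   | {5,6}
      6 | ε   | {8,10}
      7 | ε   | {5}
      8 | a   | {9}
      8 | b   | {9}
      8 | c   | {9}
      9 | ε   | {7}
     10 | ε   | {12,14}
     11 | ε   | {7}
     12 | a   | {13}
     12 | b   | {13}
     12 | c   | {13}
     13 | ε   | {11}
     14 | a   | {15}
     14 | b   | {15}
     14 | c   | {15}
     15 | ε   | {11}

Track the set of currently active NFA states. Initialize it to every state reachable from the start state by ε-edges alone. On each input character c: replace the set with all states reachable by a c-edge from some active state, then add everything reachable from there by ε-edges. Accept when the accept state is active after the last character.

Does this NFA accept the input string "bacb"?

initial (ε-close {0}): {0}
'b' @ 1: {1,2}
'a' @ 2: {3,4,5,6,8,10,12,14}  ✓accept
'c' @ 3: {5,7,9,11,13,15}  ✓accept
'b' @ 4: {}  — dead — no transitions
after full input: {}  (accept=5 not in)

Answer: REJECT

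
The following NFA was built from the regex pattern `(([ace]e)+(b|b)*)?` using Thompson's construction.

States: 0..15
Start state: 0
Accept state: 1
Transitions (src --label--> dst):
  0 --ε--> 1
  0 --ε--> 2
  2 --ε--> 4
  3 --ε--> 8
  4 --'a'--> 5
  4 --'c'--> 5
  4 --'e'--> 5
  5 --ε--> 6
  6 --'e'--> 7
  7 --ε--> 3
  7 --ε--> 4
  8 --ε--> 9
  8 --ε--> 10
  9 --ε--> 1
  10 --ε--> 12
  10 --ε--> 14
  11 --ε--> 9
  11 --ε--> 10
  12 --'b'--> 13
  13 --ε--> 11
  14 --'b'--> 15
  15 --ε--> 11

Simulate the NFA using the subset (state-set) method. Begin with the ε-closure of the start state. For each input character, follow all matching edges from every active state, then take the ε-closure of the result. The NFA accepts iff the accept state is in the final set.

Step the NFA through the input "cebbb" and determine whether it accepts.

S₀ = ε-closure({0}) = {0,1,2,4}
'c' @ 1: {5,6}
'e' @ 2: {1,3,4,7,8,9,10,12,14}  ✓accept
'b' @ 3: {1,9,10,11,12,13,14,15}  ✓accept
'b' @ 4: {1,9,10,11,12,13,14,15}  ✓accept
'b' @ 5: {1,9,10,11,12,13,14,15}  ✓accept
end set {1,9,10,11,12,13,14,15} — state 1 in

Answer: ACCEPT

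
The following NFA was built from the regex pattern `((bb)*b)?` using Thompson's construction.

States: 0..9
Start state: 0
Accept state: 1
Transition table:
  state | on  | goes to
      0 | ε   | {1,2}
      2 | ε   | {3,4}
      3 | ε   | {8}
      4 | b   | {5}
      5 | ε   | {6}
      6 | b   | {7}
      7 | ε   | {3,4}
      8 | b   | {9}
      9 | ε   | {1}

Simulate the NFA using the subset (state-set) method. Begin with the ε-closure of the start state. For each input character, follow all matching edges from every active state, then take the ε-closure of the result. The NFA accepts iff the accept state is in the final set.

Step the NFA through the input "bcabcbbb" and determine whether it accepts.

initial (ε-close {0}): {0,1,2,3,4,8}
'b' @ 1: {1,5,6,9}  ✓accept
'c' @ 2: {}  — no active states
rest 'abcbbb' ignored (set empty)
final: {}; accept 1 not in set

Answer: REJECT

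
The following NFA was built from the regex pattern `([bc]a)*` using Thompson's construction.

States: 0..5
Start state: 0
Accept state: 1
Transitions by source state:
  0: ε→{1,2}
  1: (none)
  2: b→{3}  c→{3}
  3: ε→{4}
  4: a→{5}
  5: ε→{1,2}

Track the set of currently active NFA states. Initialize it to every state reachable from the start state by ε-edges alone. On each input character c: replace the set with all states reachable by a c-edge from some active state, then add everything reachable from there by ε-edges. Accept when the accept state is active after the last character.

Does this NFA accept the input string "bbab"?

Answer: REJECT

Steps:
start: ε-closure({0}) = {0,1,2}
'b' @ 1: {3,4}
'b' @ 2: {}  — no active states
rest 'ab' ignored (set empty)
end set {} — state 1 not in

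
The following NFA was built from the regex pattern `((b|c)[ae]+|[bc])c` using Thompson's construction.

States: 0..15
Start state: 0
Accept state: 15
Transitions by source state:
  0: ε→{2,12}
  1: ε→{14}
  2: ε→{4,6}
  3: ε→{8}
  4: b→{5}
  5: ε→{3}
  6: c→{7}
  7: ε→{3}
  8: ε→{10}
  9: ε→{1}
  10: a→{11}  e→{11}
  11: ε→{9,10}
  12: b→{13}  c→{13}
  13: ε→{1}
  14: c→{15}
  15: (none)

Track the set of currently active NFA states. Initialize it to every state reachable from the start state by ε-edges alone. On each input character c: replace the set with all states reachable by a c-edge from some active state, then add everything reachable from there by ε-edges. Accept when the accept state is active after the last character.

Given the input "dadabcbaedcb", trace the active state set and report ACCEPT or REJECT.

S₀ = ε-closure({0}) = {0,2,4,6,12}
'd' @ 1: {}  — dead — no transitions
rest 'adabcbaedcb' ignored (set empty)
final: {}; accept 15 not in set

Answer: REJECT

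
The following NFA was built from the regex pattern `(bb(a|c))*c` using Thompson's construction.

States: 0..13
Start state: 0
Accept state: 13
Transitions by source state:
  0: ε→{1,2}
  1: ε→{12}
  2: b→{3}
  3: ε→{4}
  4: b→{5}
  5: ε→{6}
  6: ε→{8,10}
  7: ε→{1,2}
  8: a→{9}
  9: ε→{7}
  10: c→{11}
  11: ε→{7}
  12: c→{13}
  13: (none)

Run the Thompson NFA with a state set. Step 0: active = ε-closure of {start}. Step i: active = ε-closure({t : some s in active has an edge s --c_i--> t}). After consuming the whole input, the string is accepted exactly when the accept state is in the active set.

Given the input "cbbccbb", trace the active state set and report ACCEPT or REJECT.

Answer: REJECT

Steps:
start: ε-closure({0}) = {0,1,2,12}
'c' @ 1: {13}  (accept∈set)
'b' @ 2: {}  — state set empty
rest 'bccbb' ignored (set empty)
end set {} — state 13 not in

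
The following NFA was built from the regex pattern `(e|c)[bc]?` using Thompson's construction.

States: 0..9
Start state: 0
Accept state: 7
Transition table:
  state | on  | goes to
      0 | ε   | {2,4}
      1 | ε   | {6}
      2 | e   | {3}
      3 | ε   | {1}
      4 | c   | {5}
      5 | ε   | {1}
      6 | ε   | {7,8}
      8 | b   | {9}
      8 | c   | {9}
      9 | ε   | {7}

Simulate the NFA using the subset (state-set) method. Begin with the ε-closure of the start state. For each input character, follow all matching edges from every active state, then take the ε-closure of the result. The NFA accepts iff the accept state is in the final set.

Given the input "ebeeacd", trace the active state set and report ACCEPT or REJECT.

Answer: REJECT

Derivation:
S₀ = ε-closure({0}) = {0,2,4}
'e' @ 1: {1,3,6,7,8}  [accepting]
'b' @ 2: {7,9}  [accepting]
'e' @ 3: {}  — dead — no transitions
rest 'eacd' ignored (set empty)
end set {} — state 7 not in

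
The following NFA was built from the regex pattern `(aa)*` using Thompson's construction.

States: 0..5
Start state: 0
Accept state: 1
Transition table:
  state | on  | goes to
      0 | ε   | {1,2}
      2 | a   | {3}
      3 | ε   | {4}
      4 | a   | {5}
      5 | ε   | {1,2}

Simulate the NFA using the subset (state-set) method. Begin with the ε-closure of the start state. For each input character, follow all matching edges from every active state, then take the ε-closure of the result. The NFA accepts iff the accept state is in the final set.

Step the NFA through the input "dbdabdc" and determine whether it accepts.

Answer: REJECT

Steps:
initial (ε-close {0}): {0,1,2}
'd' @ 1: {}  — dead — no transitions
rest 'bdabdc' ignored (set empty)
after full input: {}  (accept=1 not in)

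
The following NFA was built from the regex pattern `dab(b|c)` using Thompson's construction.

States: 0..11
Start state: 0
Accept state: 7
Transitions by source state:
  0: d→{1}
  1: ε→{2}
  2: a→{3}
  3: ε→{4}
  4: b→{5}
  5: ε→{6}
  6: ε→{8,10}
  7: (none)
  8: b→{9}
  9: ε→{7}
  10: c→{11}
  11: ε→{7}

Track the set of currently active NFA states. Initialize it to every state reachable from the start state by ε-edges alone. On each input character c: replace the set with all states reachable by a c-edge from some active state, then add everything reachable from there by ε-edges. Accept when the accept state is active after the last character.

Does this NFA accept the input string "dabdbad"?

Answer: REJECT

Derivation:
S₀ = ε-closure({0}) = {0}
'd' @ 1: {1,2}
'a' @ 2: {3,4}
'b' @ 3: {5,6,8,10}
'd' @ 4: {}  — no active states
rest 'bad' ignored (set empty)
after full input: {}  (accept=7 not in)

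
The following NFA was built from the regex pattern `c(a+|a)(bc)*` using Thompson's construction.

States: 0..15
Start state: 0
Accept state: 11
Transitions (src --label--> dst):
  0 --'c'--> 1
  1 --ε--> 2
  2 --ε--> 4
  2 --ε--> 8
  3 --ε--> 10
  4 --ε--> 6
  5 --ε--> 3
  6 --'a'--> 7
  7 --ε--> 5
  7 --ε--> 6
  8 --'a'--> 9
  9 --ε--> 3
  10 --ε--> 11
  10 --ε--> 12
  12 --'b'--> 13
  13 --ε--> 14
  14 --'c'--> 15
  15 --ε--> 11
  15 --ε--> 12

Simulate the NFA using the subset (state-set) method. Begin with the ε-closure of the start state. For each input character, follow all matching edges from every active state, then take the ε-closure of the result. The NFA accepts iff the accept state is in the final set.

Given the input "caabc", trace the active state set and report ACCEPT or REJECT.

Answer: ACCEPT

Derivation:
S₀ = ε-closure({0}) = {0}
'c' @ 1: {1,2,4,6,8}
'a' @ 2: {3,5,6,7,9,10,11,12}  [accepting]
'a' @ 3: {3,5,6,7,10,11,12}  [accepting]
'b' @ 4: {13,14}
'c' @ 5: {11,12,15}  [accepting]
final: {11,12,15}; accept 11 in set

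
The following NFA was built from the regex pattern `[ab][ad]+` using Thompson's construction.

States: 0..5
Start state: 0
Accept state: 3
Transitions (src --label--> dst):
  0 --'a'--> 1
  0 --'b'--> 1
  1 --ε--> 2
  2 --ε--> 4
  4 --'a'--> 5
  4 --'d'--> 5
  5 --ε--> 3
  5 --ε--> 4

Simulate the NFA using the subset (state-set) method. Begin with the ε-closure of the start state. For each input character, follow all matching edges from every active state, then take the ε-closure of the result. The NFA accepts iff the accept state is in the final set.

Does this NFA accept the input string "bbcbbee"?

Answer: REJECT

Trace:
start: ε-closure({0}) = {0}
'b' @ 1: {1,2,4}
'b' @ 2: {}  — state set empty
rest 'cbbee' ignored (set empty)
end set {} — state 3 not in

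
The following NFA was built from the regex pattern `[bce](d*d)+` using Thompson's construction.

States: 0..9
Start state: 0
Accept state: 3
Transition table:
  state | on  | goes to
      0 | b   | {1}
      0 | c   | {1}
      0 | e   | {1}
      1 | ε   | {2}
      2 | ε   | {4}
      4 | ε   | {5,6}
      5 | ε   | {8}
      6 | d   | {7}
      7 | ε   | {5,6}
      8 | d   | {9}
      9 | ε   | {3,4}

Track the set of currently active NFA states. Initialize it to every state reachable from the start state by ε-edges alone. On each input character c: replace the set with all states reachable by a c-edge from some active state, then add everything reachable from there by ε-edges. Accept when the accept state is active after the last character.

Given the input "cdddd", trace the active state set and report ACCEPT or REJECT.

initial (ε-close {0}): {0}
'c' @ 1: {1,2,4,5,6,8}
'd' @ 2: {3,4,5,6,7,8,9}  (accept∈set)
'd' @ 3: {3,4,5,6,7,8,9}  (accept∈set)
'd' @ 4: {3,4,5,6,7,8,9}  (accept∈set)
'd' @ 5: {3,4,5,6,7,8,9}  (accept∈set)
final: {3,4,5,6,7,8,9}; accept 3 in set

Answer: ACCEPT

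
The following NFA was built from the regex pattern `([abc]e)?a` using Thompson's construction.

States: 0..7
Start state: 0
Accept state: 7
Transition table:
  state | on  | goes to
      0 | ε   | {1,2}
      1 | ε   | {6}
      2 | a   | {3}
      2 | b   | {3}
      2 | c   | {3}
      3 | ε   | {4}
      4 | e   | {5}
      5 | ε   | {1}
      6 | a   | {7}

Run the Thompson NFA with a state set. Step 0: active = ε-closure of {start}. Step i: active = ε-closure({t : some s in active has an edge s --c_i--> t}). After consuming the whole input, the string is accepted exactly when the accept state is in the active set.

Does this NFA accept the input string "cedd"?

Answer: REJECT

Steps:
start: ε-closure({0}) = {0,1,2,6}
'c' @ 1: {3,4}
'e' @ 2: {1,5,6}
'd' @ 3: {}  — dead — no transitions
rest 'd' ignored (set empty)
after full input: {}  (accept=7 not in)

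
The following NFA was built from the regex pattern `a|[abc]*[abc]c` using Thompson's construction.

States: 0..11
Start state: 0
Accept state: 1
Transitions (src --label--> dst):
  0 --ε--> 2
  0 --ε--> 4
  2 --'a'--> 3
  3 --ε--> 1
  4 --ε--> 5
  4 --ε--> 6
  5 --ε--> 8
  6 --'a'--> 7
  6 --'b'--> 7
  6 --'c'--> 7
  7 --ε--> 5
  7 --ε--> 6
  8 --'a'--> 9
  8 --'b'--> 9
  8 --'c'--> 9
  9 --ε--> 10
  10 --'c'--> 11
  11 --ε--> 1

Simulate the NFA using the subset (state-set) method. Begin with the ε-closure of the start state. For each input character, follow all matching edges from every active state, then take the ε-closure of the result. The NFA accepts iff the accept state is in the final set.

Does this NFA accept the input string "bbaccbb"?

Answer: REJECT

Trace:
initial (ε-close {0}): {0,2,4,5,6,8}
'b' @ 1: {5,6,7,8,9,10}
'b' @ 2: {5,6,7,8,9,10}
'a' @ 3: {5,6,7,8,9,10}
'c' @ 4: {1,5,6,7,8,9,10,11}  (accept∈set)
'c' @ 5: {1,5,6,7,8,9,10,11}  (accept∈set)
'b' @ 6: {5,6,7,8,9,10}
'b' @ 7: {5,6,7,8,9,10}
final: {5,6,7,8,9,10}; accept 1 not in set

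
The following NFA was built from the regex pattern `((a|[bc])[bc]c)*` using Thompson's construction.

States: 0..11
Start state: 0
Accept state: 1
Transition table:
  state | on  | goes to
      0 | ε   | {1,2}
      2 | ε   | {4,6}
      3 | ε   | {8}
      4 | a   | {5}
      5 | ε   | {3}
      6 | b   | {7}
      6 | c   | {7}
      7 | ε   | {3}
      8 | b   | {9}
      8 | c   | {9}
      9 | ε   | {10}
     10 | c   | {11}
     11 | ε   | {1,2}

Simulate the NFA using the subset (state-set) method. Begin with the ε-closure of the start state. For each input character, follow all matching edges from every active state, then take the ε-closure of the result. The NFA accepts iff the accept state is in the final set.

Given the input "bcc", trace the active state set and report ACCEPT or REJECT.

Answer: ACCEPT

Steps:
initial (ε-close {0}): {0,1,2,4,6}
'b' @ 1: {3,7,8}
'c' @ 2: {9,10}
'c' @ 3: {1,2,4,6,11}  [accepting]
after full input: {1,2,4,6,11}  (accept=1 in)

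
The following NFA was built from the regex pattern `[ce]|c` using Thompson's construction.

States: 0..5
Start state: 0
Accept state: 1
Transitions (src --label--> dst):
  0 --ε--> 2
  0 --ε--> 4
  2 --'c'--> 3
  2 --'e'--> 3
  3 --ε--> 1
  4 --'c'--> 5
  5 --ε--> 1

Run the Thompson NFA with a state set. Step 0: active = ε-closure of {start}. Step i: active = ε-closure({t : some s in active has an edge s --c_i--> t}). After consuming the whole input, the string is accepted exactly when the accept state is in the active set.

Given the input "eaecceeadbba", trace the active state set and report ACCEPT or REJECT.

Answer: REJECT

Steps:
start: ε-closure({0}) = {0,2,4}
'e' @ 1: {1,3}  ✓accept
'a' @ 2: {}  — no active states
rest 'ecceeadbba' ignored (set empty)
end set {} — state 1 not in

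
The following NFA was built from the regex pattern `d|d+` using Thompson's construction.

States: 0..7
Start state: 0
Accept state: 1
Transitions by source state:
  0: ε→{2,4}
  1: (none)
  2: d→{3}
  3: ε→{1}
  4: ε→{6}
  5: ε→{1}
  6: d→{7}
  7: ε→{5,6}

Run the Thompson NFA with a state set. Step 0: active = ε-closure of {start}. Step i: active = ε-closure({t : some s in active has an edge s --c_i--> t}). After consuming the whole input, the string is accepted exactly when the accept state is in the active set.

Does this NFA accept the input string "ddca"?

Answer: REJECT

Steps:
initial (ε-close {0}): {0,2,4,6}
'd' @ 1: {1,3,5,6,7}  (accept∈set)
'd' @ 2: {1,5,6,7}  (accept∈set)
'c' @ 3: {}  — no active states
rest 'a' ignored (set empty)
final: {}; accept 1 not in set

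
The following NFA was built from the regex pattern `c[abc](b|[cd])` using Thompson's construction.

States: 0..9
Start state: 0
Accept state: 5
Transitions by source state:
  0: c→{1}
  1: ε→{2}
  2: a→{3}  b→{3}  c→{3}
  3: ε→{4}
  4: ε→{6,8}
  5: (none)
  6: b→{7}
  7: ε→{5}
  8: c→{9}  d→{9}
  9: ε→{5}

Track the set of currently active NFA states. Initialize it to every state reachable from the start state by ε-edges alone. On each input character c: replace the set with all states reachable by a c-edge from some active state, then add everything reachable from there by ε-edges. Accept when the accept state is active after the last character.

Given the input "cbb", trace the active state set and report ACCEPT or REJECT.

initial (ε-close {0}): {0}
'c' @ 1: {1,2}
'b' @ 2: {3,4,6,8}
'b' @ 3: {5,7}  (accept∈set)
end set {5,7} — state 5 in

Answer: ACCEPT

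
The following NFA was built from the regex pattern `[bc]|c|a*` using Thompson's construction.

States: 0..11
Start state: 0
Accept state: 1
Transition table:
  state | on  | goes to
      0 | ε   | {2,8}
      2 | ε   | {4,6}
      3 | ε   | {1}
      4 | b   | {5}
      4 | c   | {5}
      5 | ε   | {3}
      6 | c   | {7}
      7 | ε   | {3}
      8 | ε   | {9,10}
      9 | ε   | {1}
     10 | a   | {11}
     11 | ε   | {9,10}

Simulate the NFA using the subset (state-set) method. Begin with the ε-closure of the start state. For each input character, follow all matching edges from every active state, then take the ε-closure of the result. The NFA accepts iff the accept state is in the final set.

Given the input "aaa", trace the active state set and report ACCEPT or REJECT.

Answer: ACCEPT

Steps:
S₀ = ε-closure({0}) = {0,1,2,4,6,8,9,10}
'a' @ 1: {1,9,10,11}  ✓accept
'a' @ 2: {1,9,10,11}  ✓accept
'a' @ 3: {1,9,10,11}  ✓accept
after full input: {1,9,10,11}  (accept=1 in)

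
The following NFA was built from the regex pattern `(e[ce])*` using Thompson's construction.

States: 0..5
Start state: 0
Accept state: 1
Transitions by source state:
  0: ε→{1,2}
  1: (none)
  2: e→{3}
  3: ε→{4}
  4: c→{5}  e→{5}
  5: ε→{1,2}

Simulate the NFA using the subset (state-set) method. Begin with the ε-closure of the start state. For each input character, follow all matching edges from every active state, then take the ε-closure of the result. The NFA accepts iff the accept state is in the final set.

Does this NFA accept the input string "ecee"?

Answer: ACCEPT

Steps:
start: ε-closure({0}) = {0,1,2}
'e' @ 1: {3,4}
'c' @ 2: {1,2,5}  ✓accept
'e' @ 3: {3,4}
'e' @ 4: {1,2,5}  ✓accept
final: {1,2,5}; accept 1 in set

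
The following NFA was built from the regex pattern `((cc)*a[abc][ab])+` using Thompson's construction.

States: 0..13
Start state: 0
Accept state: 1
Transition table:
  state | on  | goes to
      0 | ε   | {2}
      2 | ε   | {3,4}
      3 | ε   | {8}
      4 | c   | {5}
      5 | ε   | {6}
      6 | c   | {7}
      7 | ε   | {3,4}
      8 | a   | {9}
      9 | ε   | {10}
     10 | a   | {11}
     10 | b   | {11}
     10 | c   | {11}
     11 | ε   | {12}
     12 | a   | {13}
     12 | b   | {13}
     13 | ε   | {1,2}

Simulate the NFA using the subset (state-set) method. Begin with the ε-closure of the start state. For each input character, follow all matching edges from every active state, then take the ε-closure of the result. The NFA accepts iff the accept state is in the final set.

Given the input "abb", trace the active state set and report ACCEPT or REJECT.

Answer: ACCEPT

Trace:
initial (ε-close {0}): {0,2,3,4,8}
'a' @ 1: {9,10}
'b' @ 2: {11,12}
'b' @ 3: {1,2,3,4,8,13}  ✓accept
after full input: {1,2,3,4,8,13}  (accept=1 in)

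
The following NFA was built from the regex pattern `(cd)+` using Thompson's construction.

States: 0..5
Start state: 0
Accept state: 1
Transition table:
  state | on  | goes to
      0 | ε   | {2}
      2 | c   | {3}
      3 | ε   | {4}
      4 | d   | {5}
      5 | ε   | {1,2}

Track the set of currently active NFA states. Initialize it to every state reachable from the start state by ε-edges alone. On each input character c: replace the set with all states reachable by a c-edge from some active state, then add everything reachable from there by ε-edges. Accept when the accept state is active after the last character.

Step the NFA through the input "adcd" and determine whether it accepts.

Answer: REJECT

Trace:
initial (ε-close {0}): {0,2}
'a' @ 1: {}  — dead — no transitions
rest 'dcd' ignored (set empty)
after full input: {}  (accept=1 not in)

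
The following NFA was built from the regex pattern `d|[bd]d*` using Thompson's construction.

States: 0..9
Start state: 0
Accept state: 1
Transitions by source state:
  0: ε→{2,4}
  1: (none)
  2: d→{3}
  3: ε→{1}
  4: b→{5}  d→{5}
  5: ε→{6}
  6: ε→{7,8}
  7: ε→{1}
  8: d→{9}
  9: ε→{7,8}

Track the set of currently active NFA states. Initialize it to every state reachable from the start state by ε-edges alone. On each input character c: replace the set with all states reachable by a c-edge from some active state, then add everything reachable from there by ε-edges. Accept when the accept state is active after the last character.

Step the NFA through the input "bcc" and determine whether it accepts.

S₀ = ε-closure({0}) = {0,2,4}
'b' @ 1: {1,5,6,7,8}  ✓accept
'c' @ 2: {}  — no active states
rest 'c' ignored (set empty)
after full input: {}  (accept=1 not in)

Answer: REJECT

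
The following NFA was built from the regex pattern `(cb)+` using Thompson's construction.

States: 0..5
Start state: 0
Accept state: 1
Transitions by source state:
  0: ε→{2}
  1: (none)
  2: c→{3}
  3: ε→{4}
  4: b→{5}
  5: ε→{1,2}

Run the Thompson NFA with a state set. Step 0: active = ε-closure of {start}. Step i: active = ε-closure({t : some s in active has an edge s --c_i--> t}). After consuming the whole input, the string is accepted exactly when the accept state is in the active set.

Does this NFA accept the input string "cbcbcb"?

S₀ = ε-closure({0}) = {0,2}
'c' @ 1: {3,4}
'b' @ 2: {1,2,5}  [accepting]
'c' @ 3: {3,4}
'b' @ 4: {1,2,5}  [accepting]
'c' @ 5: {3,4}
'b' @ 6: {1,2,5}  [accepting]
after full input: {1,2,5}  (accept=1 in)

Answer: ACCEPT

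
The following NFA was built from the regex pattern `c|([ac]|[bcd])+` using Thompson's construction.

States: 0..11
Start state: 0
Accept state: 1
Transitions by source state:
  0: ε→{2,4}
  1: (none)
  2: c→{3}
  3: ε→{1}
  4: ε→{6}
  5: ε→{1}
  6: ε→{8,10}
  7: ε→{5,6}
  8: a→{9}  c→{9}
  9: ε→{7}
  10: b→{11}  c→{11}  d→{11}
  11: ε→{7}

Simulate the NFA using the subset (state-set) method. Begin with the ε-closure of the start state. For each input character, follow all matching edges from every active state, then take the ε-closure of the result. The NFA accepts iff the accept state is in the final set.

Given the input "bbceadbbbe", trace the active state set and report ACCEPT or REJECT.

Answer: REJECT

Steps:
S₀ = ε-closure({0}) = {0,2,4,6,8,10}
'b' @ 1: {1,5,6,7,8,10,11}  [accepting]
'b' @ 2: {1,5,6,7,8,10,11}  [accepting]
'c' @ 3: {1,5,6,7,8,9,10,11}  [accepting]
'e' @ 4: {}  — dead — no transitions
rest 'adbbbe' ignored (set empty)
end set {} — state 1 not in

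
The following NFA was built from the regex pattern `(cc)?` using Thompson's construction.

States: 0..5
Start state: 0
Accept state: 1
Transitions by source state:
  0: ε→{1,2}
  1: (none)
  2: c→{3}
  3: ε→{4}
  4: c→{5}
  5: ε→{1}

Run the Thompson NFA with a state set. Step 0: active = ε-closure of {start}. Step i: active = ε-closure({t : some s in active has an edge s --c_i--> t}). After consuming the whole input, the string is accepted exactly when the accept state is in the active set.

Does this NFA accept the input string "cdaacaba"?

start: ε-closure({0}) = {0,1,2}
'c' @ 1: {3,4}
'd' @ 2: {}  — no active states
rest 'aacaba' ignored (set empty)
after full input: {}  (accept=1 not in)

Answer: REJECT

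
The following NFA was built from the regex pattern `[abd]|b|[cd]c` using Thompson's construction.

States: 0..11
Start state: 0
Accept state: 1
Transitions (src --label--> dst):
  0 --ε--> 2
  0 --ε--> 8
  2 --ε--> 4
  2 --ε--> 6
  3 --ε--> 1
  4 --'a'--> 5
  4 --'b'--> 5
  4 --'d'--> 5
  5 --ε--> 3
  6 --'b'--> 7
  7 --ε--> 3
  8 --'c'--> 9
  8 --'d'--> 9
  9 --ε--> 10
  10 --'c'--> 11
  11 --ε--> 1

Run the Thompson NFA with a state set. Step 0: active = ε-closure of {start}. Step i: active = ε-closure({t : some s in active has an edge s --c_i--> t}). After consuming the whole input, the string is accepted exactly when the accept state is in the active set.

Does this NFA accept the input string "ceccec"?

start: ε-closure({0}) = {0,2,4,6,8}
'c' @ 1: {9,10}
'e' @ 2: {}  — no active states
rest 'ccec' ignored (set empty)
final: {}; accept 1 not in set

Answer: REJECT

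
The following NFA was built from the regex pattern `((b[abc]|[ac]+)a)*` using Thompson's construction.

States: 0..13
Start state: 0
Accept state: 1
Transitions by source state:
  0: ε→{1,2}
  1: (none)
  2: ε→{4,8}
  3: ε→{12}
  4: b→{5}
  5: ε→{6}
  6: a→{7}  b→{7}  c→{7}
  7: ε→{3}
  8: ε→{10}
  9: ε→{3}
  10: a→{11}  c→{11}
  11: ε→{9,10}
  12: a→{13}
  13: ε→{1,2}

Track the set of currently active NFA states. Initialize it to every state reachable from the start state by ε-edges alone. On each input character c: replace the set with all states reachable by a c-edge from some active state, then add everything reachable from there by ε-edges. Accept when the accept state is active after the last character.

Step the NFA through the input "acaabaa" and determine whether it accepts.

S₀ = ε-closure({0}) = {0,1,2,4,8,10}
'a' @ 1: {3,9,10,11,12}
'c' @ 2: {3,9,10,11,12}
'a' @ 3: {1,2,3,4,8,9,10,11,12,13}  (accept∈set)
'a' @ 4: {1,2,3,4,8,9,10,11,12,13}  (accept∈set)
'b' @ 5: {5,6}
'a' @ 6: {3,7,12}
'a' @ 7: {1,2,4,8,10,13}  (accept∈set)
after full input: {1,2,4,8,10,13}  (accept=1 in)

Answer: ACCEPT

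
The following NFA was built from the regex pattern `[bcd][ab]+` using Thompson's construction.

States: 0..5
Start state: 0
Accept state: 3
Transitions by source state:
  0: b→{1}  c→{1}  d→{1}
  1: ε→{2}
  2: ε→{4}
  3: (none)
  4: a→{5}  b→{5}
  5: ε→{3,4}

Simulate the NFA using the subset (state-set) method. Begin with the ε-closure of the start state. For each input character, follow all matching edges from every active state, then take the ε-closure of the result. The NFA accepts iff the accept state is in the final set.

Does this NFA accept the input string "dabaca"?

Answer: REJECT

Trace:
start: ε-closure({0}) = {0}
'd' @ 1: {1,2,4}
'a' @ 2: {3,4,5}  (accept∈set)
'b' @ 3: {3,4,5}  (accept∈set)
'a' @ 4: {3,4,5}  (accept∈set)
'c' @ 5: {}  — no active states
rest 'a' ignored (set empty)
end set {} — state 3 not in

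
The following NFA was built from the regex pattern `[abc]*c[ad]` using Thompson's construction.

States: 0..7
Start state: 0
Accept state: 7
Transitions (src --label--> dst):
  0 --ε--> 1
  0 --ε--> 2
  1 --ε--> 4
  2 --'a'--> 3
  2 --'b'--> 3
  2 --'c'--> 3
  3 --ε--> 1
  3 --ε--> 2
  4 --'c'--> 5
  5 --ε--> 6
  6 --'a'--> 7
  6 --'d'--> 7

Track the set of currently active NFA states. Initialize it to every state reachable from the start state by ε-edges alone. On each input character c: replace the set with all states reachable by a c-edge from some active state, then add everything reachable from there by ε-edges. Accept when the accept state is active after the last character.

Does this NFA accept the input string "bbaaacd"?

start: ε-closure({0}) = {0,1,2,4}
'b' @ 1: {1,2,3,4}
'b' @ 2: {1,2,3,4}
'a' @ 3: {1,2,3,4}
'a' @ 4: {1,2,3,4}
'a' @ 5: {1,2,3,4}
'c' @ 6: {1,2,3,4,5,6}
'd' @ 7: {7}  (accept∈set)
final: {7}; accept 7 in set

Answer: ACCEPT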